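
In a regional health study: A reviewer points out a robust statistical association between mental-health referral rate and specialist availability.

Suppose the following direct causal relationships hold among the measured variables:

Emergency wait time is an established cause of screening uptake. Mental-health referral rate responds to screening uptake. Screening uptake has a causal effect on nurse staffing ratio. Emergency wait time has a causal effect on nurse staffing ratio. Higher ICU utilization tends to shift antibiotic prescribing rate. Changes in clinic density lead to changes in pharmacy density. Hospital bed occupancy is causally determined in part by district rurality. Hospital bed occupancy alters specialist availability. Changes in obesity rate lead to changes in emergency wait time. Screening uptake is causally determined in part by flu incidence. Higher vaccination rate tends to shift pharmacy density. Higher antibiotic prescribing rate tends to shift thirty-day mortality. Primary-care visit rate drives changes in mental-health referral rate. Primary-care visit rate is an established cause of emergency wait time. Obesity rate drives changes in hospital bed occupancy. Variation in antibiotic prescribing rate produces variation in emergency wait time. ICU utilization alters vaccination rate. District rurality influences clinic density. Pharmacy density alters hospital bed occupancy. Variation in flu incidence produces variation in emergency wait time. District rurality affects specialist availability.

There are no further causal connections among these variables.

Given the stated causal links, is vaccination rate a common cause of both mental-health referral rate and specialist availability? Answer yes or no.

no

Vaccination rate has no stated causal path to mental-health referral rate. A confounder must cause both variables, so vaccination rate does not qualify.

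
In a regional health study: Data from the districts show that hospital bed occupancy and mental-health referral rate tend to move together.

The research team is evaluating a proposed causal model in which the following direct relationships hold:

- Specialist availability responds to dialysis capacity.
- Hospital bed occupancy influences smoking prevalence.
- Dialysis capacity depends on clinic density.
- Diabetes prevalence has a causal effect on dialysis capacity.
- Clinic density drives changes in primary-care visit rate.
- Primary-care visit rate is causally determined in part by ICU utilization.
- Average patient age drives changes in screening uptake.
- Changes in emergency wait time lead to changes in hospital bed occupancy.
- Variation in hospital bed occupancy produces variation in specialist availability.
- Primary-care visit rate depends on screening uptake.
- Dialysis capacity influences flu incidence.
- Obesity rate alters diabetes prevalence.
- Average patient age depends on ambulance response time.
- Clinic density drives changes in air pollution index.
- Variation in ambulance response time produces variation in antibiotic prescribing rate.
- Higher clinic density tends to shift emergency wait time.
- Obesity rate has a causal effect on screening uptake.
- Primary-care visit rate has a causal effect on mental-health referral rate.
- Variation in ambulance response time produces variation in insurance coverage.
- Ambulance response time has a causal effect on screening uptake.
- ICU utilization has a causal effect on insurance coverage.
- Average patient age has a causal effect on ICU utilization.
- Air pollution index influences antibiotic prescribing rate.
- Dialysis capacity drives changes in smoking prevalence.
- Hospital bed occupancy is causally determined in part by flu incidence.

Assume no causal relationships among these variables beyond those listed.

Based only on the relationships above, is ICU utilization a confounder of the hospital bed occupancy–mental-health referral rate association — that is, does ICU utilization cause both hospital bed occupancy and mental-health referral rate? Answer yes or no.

ICU utilization has no stated causal path to hospital bed occupancy. A confounder must cause both variables, so ICU utilization does not qualify.

no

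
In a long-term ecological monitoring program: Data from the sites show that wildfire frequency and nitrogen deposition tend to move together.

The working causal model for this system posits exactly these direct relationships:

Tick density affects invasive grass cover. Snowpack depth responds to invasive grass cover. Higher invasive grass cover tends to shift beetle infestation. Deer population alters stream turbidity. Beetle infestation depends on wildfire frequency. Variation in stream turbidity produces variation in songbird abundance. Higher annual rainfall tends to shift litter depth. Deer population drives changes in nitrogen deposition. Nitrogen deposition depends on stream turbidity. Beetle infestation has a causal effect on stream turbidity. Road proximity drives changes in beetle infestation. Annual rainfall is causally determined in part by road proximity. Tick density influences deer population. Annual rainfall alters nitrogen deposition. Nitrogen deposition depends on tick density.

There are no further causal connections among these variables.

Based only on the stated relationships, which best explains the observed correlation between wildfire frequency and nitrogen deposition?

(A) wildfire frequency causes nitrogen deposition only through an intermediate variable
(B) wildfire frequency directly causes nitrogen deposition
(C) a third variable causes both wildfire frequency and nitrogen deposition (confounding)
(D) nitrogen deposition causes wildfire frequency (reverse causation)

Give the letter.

Wildfire frequency reaches nitrogen deposition through wildfire frequency → beetle infestation → stream turbidity → nitrogen deposition — an indirect causal chain with no direct wildfire frequency → nitrogen deposition link. No variable causes both wildfire frequency and nitrogen deposition, so confounding is ruled out; the effect is mediated.

A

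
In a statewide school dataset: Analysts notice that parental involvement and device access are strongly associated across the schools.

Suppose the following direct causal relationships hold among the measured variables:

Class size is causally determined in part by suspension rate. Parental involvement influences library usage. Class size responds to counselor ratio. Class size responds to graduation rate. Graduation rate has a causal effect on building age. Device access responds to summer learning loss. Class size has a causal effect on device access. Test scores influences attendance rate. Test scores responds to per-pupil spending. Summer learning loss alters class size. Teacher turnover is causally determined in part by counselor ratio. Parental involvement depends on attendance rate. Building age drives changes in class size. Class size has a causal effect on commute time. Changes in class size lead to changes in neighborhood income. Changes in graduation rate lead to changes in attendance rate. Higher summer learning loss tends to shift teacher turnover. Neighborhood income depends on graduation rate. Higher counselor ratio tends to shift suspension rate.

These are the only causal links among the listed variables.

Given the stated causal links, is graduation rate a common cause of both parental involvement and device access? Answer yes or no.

Graduation rate has a causal path to parental involvement (graduation rate → attendance rate → parental involvement) and to device access (graduation rate → class size → device access), so it is a common cause of both — a confounder.

yes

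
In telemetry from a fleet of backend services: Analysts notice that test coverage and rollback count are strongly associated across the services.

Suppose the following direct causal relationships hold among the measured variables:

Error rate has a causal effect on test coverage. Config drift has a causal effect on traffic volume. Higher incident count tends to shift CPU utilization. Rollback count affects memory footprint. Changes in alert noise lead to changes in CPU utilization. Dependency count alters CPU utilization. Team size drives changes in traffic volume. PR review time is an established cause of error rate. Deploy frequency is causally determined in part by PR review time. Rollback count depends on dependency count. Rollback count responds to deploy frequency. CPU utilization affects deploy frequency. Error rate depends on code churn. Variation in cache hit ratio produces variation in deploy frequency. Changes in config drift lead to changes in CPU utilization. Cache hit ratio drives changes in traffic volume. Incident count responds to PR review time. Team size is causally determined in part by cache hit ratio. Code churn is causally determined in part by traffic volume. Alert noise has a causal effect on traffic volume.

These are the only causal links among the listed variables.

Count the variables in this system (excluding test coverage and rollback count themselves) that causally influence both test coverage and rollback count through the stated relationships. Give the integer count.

The common causes are: PR review time (to test coverage via PR review time → error rate → test coverage; to rollback count via PR review time → deploy frequency → rollback count); alert noise (to test coverage via alert noise → traffic volume → code churn → error rate → test coverage; to rollback count via alert noise → CPU utilization → deploy frequency → rollback count); cache hit ratio (to test coverage via cache hit ratio → traffic volume → code churn → error rate → test coverage; to rollback count via cache hit ratio → deploy frequency → rollback count); config drift (to test coverage via config drift → traffic volume → code churn → error rate → test coverage; to rollback count via config drift → CPU utilization → deploy frequency → rollback count).
Every other variable lacks a causal path to at least one of test coverage and rollback count.

4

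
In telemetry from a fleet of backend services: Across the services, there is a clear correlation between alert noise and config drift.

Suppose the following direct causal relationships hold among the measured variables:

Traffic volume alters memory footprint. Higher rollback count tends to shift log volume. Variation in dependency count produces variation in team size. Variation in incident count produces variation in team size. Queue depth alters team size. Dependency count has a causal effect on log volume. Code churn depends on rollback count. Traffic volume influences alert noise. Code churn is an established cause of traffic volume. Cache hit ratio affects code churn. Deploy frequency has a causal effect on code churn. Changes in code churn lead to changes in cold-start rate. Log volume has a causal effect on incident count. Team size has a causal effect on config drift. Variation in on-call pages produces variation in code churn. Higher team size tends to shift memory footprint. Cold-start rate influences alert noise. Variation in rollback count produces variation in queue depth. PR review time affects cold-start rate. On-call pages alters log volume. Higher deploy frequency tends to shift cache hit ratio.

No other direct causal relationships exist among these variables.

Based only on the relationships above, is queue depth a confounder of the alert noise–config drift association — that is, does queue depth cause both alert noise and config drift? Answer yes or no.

no

Queue depth has no stated causal path to alert noise. A confounder must cause both variables, so queue depth does not qualify.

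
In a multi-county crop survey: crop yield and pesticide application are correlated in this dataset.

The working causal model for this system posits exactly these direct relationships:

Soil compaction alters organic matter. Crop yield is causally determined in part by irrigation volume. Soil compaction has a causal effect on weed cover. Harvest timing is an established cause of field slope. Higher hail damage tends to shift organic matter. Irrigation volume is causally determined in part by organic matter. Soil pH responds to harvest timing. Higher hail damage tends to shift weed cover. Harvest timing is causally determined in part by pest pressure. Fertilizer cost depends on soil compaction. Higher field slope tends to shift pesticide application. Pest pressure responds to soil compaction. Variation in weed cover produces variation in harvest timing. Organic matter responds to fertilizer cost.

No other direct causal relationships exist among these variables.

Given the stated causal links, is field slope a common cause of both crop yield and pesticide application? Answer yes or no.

Field slope has no stated causal path to crop yield. A confounder must cause both variables, so field slope does not qualify.

no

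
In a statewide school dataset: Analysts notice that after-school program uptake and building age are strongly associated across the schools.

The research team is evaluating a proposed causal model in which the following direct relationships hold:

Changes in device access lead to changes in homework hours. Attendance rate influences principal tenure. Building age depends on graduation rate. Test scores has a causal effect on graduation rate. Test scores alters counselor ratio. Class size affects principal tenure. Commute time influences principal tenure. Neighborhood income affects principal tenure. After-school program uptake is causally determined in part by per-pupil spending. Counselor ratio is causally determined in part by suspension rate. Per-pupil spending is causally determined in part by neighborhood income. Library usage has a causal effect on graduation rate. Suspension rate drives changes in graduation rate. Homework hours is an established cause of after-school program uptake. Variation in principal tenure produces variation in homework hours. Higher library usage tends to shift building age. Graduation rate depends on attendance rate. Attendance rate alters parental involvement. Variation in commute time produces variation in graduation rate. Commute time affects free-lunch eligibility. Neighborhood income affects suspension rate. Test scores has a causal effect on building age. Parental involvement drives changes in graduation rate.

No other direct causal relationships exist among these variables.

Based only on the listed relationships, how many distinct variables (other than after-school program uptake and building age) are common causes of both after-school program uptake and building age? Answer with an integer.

3

The common causes are: attendance rate (to after-school program uptake via attendance rate → principal tenure → homework hours → after-school program uptake; to building age via attendance rate → graduation rate → building age); commute time (to after-school program uptake via commute time → principal tenure → homework hours → after-school program uptake; to building age via commute time → graduation rate → building age); neighborhood income (to after-school program uptake via neighborhood income → per-pupil spending → after-school program uptake; to building age via neighborhood income → suspension rate → graduation rate → building age).
Every other variable lacks a causal path to at least one of after-school program uptake and building age.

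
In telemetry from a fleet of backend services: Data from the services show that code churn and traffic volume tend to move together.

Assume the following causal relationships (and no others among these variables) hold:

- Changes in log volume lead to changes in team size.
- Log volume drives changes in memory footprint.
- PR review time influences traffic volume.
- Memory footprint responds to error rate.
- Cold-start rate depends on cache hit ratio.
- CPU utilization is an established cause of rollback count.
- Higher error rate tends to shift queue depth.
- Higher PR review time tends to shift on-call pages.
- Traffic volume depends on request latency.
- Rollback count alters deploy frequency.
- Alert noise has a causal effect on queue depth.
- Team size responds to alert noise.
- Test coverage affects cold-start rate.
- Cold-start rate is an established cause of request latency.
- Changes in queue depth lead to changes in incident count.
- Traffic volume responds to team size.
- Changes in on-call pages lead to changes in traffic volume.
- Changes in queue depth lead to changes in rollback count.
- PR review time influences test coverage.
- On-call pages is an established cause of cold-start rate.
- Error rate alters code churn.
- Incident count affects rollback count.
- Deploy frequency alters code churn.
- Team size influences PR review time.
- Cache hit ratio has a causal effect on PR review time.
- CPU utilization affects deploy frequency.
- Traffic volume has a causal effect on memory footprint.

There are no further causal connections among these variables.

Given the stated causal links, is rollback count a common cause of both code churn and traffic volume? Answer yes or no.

Rollback count has no stated causal path to traffic volume. A confounder must cause both variables, so rollback count does not qualify.

no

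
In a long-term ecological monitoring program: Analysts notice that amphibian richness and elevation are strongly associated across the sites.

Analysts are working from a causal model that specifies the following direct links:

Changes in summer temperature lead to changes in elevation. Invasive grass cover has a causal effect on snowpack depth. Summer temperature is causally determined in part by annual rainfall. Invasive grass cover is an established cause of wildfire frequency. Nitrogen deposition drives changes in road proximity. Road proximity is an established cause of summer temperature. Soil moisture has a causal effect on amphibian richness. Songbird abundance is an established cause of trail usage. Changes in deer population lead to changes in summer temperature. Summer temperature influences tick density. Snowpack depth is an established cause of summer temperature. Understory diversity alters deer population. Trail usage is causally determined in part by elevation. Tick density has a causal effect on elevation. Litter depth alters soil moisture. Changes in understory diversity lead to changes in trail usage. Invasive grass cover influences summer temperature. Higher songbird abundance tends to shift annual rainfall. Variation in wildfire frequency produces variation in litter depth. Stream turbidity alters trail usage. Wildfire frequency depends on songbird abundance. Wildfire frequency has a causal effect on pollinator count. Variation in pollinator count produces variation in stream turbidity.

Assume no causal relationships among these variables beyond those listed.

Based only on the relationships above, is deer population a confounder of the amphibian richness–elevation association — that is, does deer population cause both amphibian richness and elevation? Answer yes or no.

Deer population has no stated causal path to amphibian richness. A confounder must cause both variables, so deer population does not qualify.

no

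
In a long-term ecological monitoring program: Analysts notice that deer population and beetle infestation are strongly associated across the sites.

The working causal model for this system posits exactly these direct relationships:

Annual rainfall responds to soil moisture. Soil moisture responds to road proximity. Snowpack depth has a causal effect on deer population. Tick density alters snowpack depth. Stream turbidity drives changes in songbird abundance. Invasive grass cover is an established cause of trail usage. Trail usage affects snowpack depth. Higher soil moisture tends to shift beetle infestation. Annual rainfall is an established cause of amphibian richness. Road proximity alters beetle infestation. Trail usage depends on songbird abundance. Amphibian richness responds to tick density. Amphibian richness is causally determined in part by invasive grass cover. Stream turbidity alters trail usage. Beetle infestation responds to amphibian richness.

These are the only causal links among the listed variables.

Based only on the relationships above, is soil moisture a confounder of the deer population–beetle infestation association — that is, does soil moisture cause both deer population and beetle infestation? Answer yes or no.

no

Soil moisture has no stated causal path to deer population. A confounder must cause both variables, so soil moisture does not qualify.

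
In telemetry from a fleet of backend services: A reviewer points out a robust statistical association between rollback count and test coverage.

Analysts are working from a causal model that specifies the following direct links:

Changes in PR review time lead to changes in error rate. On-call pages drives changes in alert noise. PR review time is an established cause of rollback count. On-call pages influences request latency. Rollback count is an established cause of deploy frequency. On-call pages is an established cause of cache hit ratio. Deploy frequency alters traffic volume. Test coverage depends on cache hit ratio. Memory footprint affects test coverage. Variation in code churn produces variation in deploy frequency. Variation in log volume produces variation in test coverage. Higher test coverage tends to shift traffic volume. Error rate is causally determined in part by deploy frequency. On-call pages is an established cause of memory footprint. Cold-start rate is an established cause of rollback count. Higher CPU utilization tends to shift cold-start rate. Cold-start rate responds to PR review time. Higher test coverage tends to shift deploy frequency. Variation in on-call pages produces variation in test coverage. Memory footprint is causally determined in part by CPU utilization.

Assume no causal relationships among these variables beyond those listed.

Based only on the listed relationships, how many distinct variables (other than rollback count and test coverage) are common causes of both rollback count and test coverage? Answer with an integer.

1

The common causes are: CPU utilization (to rollback count via CPU utilization → cold-start rate → rollback count; to test coverage via CPU utilization → memory footprint → test coverage).
Every other variable lacks a causal path to at least one of rollback count and test coverage.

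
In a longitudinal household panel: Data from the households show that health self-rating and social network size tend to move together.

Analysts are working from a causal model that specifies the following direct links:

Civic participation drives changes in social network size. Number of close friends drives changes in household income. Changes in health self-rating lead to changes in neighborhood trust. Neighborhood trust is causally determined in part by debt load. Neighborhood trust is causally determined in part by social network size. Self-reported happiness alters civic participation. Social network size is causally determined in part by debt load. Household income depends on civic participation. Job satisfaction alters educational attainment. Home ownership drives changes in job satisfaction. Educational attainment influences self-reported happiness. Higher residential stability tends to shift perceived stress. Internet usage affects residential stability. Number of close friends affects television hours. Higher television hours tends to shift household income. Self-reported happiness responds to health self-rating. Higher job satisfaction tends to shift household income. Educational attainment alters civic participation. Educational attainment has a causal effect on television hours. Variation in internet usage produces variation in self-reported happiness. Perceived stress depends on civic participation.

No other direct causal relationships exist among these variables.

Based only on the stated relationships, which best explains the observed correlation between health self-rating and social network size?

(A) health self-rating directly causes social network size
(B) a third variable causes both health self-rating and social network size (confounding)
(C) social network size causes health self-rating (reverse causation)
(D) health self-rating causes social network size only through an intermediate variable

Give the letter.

Health self-rating reaches social network size through health self-rating → self-reported happiness → civic participation → social network size — an indirect causal chain with no direct health self-rating → social network size link. No variable causes both health self-rating and social network size, so confounding is ruled out; the effect is mediated.

D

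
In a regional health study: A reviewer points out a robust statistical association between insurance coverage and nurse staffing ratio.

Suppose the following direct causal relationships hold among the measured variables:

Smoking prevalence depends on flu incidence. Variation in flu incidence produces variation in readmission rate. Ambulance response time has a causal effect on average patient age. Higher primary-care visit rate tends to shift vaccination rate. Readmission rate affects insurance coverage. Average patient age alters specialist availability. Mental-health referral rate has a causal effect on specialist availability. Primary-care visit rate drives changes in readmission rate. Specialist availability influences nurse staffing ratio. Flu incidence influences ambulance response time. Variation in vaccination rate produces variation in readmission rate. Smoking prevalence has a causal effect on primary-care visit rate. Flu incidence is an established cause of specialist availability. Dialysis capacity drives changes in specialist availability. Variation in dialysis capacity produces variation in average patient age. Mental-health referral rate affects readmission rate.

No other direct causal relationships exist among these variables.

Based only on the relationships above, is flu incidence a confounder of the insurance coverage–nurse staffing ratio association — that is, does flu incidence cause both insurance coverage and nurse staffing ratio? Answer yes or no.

yes

Flu incidence has a causal path to insurance coverage (flu incidence → readmission rate → insurance coverage) and to nurse staffing ratio (flu incidence → specialist availability → nurse staffing ratio), so it is a common cause of both — a confounder.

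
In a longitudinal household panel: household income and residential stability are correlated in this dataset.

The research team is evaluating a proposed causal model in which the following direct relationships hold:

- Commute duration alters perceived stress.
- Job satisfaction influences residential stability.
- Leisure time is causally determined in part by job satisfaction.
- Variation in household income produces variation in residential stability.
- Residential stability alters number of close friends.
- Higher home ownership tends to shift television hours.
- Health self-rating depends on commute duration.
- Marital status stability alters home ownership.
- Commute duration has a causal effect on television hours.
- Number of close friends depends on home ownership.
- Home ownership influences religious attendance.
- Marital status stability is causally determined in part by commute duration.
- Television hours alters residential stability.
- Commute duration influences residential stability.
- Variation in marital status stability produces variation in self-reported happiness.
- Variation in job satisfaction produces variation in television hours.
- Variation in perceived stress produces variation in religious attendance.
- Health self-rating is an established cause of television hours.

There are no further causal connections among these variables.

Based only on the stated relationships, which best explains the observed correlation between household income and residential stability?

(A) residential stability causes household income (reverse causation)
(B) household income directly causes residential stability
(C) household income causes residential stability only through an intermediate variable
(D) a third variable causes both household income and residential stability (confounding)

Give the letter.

There is a stated direct causal link household income → residential stability, and no variable causes both household income and residential stability, so the correlation reflects direct causation.

B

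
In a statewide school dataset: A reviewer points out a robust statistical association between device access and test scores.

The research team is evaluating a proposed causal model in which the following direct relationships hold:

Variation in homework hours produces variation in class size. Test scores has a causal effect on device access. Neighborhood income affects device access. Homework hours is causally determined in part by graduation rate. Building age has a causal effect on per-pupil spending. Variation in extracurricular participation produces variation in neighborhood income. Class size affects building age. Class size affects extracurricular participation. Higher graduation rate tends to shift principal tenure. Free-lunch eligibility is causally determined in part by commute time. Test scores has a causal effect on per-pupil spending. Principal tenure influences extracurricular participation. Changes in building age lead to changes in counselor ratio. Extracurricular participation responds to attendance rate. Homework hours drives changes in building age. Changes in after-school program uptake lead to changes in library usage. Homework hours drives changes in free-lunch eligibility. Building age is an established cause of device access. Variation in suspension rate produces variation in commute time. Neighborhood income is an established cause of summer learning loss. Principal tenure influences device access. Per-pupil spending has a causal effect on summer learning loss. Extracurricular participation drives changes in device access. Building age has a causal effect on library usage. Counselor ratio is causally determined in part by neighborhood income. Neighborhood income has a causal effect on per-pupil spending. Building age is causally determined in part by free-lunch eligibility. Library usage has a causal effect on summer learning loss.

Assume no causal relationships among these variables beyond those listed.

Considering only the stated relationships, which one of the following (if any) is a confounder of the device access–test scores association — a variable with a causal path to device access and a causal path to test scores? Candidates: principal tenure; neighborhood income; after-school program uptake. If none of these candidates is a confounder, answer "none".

None of the listed candidates has causal paths to both device access and test scores in the stated relationships, so none is a common cause.

none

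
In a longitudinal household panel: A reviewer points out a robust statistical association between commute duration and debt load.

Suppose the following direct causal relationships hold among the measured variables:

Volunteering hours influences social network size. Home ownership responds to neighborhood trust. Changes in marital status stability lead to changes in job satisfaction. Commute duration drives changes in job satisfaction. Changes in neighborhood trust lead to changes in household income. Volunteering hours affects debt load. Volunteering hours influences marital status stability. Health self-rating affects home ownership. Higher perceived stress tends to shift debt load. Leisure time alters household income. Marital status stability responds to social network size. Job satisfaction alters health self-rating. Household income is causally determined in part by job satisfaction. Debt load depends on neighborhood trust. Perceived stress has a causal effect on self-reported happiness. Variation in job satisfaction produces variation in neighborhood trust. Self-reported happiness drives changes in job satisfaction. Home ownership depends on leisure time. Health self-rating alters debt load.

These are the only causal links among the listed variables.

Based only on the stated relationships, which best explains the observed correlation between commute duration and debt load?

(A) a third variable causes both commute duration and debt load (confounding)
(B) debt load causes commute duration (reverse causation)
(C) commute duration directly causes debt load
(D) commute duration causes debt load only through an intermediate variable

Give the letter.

D

Commute duration reaches debt load through commute duration → job satisfaction → neighborhood trust → debt load — an indirect causal chain with no direct commute duration → debt load link. No variable causes both commute duration and debt load, so confounding is ruled out; the effect is mediated.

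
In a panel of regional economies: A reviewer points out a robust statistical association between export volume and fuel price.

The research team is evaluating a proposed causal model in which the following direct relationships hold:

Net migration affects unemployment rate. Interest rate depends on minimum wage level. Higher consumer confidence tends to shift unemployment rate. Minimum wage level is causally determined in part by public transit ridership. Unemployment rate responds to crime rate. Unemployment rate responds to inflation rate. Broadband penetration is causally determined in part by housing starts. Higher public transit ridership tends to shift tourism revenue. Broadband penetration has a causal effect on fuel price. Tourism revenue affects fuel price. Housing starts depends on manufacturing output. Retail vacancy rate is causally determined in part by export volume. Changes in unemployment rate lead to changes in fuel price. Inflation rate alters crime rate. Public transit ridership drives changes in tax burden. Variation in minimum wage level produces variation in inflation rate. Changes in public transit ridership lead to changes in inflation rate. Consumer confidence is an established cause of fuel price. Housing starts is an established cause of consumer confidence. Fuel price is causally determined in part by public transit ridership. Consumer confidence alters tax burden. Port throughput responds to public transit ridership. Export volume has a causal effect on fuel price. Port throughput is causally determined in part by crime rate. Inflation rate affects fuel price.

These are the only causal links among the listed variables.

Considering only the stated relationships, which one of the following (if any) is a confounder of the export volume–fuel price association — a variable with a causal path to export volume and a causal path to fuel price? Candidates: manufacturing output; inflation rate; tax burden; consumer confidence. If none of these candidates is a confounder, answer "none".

None of the listed candidates has causal paths to both export volume and fuel price in the stated relationships, so none is a common cause.

none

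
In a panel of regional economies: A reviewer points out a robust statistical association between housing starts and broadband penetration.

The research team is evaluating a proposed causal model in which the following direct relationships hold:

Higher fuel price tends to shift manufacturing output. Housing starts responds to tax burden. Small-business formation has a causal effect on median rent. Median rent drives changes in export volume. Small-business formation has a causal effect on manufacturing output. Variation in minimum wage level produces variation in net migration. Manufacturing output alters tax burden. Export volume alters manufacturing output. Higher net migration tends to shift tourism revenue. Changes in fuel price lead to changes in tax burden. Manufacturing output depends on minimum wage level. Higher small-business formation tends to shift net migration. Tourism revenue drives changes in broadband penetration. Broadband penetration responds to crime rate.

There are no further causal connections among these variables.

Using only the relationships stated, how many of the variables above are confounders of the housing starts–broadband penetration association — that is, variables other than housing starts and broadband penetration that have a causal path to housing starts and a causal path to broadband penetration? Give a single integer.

The common causes are: minimum wage level (to housing starts via minimum wage level → manufacturing output → tax burden → housing starts; to broadband penetration via minimum wage level → net migration → tourism revenue → broadband penetration); small-business formation (to housing starts via small-business formation → manufacturing output → tax burden → housing starts; to broadband penetration via small-business formation → net migration → tourism revenue → broadband penetration).
Every other variable lacks a causal path to at least one of housing starts and broadband penetration.

2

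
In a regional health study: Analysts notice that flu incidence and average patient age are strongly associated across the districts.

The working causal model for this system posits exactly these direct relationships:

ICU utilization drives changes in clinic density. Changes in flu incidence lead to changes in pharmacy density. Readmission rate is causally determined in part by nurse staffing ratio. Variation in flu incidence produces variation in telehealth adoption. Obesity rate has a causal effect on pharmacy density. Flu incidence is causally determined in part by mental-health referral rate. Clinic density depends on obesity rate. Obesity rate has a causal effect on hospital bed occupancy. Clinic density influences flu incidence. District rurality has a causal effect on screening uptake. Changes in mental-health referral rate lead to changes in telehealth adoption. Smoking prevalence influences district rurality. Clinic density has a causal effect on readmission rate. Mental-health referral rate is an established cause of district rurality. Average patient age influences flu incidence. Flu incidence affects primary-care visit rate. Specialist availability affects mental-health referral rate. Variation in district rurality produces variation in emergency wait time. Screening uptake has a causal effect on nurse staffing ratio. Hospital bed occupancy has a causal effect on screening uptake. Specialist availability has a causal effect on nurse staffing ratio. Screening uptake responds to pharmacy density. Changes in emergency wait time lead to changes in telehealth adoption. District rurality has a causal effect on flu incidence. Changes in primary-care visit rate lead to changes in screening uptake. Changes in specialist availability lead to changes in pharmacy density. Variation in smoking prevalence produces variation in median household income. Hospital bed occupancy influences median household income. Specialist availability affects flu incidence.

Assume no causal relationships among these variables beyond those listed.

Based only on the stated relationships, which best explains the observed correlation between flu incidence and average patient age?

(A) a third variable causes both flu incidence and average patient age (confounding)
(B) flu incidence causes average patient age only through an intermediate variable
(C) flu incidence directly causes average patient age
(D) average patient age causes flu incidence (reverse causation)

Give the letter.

The stated link runs average patient age → flu incidence; flu incidence has no causal path to average patient age. No variable causes both, so confounding is ruled out. The correlation reflects reverse causation.

D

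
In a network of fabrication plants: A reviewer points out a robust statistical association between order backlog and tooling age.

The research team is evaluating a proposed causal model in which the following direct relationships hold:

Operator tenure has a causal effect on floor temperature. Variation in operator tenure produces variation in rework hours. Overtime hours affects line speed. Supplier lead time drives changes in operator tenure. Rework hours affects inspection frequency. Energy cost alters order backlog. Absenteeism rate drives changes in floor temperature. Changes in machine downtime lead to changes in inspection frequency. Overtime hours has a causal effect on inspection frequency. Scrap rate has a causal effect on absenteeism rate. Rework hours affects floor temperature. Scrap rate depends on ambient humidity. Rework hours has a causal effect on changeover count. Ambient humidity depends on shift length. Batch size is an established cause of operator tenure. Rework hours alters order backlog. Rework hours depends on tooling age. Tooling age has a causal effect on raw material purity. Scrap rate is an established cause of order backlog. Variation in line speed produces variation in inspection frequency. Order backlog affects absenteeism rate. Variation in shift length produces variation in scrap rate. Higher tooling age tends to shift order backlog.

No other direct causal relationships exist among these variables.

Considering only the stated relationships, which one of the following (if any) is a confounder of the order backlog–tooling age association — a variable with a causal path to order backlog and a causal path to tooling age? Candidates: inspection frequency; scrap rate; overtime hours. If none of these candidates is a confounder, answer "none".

none

None of the listed candidates has causal paths to both order backlog and tooling age in the stated relationships, so none is a common cause.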